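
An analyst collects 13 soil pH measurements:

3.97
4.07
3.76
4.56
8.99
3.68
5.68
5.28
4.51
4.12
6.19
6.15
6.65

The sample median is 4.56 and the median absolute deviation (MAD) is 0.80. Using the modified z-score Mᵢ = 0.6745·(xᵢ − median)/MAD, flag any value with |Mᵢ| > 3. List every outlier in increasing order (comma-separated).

|Mᵢ| > 3 ⇔ |xᵢ − 4.56| > 3·0.80/0.6745 = 3.56.
So outliers lie outside [1.00, 8.12].
8.99: M = 3.74 → outlier.

8.99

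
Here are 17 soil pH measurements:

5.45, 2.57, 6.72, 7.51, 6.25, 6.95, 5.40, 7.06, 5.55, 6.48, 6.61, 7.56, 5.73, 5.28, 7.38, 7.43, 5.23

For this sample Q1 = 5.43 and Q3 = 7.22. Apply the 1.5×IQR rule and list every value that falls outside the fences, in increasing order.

2.57

IQR = Q3 − Q1 = 7.22 − 5.43 = 1.79.
Lower fence = Q1 − 1.5·IQR = 5.43 − 2.685 = 2.745.
Upper fence = Q3 + 1.5·IQR = 7.22 + 2.685 = 9.905.
2.57 < 2.745 → outlier.
All remaining values lie within [2.745, 9.905].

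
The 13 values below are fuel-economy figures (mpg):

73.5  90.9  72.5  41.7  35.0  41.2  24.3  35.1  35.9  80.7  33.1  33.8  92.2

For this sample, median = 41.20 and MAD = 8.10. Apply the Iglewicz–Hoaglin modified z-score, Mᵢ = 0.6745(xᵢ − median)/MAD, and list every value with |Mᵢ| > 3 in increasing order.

|Mᵢ| > 3 ⇔ |xᵢ − 41.20| > 3·8.10/0.6745 = 36.03.
So outliers lie outside [5.17, 77.23].
80.7: M = 3.29 → outlier.
90.9: M = 4.14 → outlier.
92.2: M = 4.25 → outlier.

80.7, 90.9, 92.2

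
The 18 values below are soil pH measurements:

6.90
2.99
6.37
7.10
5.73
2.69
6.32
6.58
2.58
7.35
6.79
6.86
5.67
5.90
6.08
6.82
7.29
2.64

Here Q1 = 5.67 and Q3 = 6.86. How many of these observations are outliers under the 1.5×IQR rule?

4

IQR = 1.19; fences at 5.67 − 1.785 = 3.885 and 6.86 + 1.785 = 8.645.
Outside the cutoffs: 2.58, 2.64, 2.69, 2.99.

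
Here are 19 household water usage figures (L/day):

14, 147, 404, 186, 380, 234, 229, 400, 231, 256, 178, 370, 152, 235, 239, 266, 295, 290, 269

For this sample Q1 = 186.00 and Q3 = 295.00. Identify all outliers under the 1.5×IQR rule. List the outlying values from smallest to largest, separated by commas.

14

IQR = Q3 − Q1 = 295.00 − 186.00 = 109.00.
Lower fence = Q1 − 1.5·IQR = 186.00 − 163.50 = 22.50.
Upper fence = Q3 + 1.5·IQR = 295.00 + 163.50 = 458.50.
14 < 22.50 → outlier.
All remaining values lie within [22.50, 458.50].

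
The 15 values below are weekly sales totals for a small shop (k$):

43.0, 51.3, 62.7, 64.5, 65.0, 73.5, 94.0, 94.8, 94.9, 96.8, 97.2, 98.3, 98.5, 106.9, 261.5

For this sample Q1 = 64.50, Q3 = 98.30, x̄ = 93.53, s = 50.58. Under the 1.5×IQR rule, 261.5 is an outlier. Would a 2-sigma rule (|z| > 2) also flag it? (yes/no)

yes

z = (261.5 − 93.53) / 50.58 = 3.32.
|z| = 3.32 > 2.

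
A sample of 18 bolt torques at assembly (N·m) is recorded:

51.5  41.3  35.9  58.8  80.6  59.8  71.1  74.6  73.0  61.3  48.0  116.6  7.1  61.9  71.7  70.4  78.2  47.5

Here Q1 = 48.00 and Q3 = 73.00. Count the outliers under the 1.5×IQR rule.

2

IQR = 25.00; fences at 48.00 − 37.50 = 10.50 and 73.00 + 37.50 = 110.50.
Outside the cutoffs: 7.1, 116.6.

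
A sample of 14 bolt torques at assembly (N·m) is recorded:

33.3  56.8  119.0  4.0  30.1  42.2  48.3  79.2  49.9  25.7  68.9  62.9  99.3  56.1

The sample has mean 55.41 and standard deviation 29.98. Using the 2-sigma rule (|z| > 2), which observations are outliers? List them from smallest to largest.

Cutoffs at x̄ ± 2s: 55.41 ± 2·29.98 = [-4.55, 115.37].
119.0: z = 2.12, |z| > 2 → outlier.
Every other value lies within [-4.55, 115.37].

119.0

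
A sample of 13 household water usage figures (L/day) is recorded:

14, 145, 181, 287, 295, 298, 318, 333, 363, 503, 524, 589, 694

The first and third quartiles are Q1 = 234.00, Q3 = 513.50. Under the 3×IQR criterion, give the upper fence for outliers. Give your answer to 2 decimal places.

1352.00

IQR = Q3 − Q1 = 513.50 − 234.00 = 279.50.
Lower fence = Q1 − 3·IQR = 234.00 − 838.50 = -604.50.
Upper fence = Q3 + 3·IQR = 513.50 + 838.50 = 1352.00.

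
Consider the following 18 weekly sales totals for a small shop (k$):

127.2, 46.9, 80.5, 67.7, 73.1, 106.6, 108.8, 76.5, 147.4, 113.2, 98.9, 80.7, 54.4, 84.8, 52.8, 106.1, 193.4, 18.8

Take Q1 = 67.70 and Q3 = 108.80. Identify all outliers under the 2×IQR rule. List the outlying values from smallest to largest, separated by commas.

193.4

IQR = Q3 − Q1 = 108.80 − 67.70 = 41.10.
Lower fence = Q1 − 2·IQR = 67.70 − 82.20 = -14.50.
Upper fence = Q3 + 2·IQR = 108.80 + 82.20 = 191.00.
193.4 > 191.00 → outlier.
All remaining values lie within [-14.50, 191.00].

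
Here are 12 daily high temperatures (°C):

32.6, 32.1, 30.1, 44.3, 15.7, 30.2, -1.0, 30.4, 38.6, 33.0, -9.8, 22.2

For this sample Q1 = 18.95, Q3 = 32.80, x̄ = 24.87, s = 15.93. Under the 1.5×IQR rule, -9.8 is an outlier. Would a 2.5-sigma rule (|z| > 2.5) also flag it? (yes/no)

no

z = (-9.8 − 24.87) / 15.93 = -2.18.
|z| = 2.18 ≤ 2.5.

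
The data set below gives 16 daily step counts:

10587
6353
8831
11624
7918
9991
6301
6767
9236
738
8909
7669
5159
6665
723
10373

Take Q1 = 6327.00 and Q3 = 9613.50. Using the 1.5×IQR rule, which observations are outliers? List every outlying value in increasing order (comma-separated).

723, 738

IQR = Q3 − Q1 = 9613.50 − 6327.00 = 3286.50.
Lower fence = Q1 − 1.5·IQR = 6327.00 − 4929.75 = 1397.25.
Upper fence = Q3 + 1.5·IQR = 9613.50 + 4929.75 = 14543.25.
723 < 1397.25 → outlier.
738 < 1397.25 → outlier.
All remaining values lie within [1397.25, 14543.25].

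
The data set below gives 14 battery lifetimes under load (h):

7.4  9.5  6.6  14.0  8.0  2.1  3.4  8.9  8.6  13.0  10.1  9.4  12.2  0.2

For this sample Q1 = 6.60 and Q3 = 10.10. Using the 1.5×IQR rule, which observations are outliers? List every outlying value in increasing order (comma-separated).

IQR = Q3 − Q1 = 10.10 − 6.60 = 3.50.
Lower fence = Q1 − 1.5·IQR = 6.60 − 5.25 = 1.35.
Upper fence = Q3 + 1.5·IQR = 10.10 + 5.25 = 15.35.
0.2 < 1.35 → outlier.
All remaining values lie within [1.35, 15.35].

0.2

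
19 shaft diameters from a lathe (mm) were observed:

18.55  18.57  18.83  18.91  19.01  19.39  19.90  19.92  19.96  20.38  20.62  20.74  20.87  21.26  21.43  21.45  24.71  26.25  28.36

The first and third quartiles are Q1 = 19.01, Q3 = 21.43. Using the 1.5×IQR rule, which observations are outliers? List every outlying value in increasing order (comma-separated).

26.25, 28.36

IQR = Q3 − Q1 = 21.43 − 19.01 = 2.42.
Lower fence = Q1 − 1.5·IQR = 19.01 − 3.63 = 15.38.
Upper fence = Q3 + 1.5·IQR = 21.43 + 3.63 = 25.06.
26.25 > 25.06 → outlier.
28.36 > 25.06 → outlier.
All remaining values lie within [15.38, 25.06].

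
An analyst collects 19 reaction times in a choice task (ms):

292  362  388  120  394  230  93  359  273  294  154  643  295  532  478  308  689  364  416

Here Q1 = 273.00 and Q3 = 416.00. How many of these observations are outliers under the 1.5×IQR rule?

2

IQR = 143.00; fences at 273.00 − 214.50 = 58.50 and 416.00 + 214.50 = 630.50.
Outside the cutoffs: 643, 689.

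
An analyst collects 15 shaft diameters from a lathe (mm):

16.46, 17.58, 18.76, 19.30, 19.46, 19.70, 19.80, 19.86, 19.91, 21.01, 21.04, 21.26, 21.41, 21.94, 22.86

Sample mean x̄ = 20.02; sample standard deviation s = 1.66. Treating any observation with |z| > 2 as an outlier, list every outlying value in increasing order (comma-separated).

Cutoffs at x̄ ± 2s: 20.02 ± 2·1.66 = [16.70, 23.34].
16.46: z = -2.14, |z| > 2 → outlier.
Every other value lies within [16.70, 23.34].

16.46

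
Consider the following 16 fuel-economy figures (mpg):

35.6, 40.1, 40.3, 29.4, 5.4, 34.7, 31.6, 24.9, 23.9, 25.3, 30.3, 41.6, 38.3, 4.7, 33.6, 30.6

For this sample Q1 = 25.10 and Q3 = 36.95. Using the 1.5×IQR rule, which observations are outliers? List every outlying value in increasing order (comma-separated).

IQR = Q3 − Q1 = 36.95 − 25.10 = 11.85.
Lower fence = Q1 − 1.5·IQR = 25.10 − 17.775 = 7.325.
Upper fence = Q3 + 1.5·IQR = 36.95 + 17.775 = 54.725.
4.7 < 7.325 → outlier.
5.4 < 7.325 → outlier.
All remaining values lie within [7.325, 54.725].

4.7, 5.4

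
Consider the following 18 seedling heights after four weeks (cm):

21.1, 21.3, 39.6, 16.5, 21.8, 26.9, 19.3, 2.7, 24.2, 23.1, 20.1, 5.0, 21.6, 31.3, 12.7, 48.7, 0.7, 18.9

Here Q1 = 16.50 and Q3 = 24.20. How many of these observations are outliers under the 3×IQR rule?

IQR = 7.70; fences at 16.50 − 23.10 = -6.60 and 24.20 + 23.10 = 47.30.
Outside the cutoffs: 48.7.

1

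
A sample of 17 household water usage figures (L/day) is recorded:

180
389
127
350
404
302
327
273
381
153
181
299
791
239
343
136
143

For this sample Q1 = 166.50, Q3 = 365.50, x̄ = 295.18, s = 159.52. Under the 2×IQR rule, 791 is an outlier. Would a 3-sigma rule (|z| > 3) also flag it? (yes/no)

yes

z = (791 − 295.18) / 159.52 = 3.11.
|z| = 3.11 > 3.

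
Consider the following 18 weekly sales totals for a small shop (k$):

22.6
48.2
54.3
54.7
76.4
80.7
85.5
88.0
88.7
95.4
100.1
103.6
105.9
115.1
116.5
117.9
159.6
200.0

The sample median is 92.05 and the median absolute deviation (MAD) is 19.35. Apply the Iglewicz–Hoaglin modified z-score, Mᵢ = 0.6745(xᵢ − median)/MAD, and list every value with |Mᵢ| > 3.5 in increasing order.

|Mᵢ| > 3.5 ⇔ |xᵢ − 92.05| > 3.5·19.35/0.6745 = 100.41.
So outliers lie outside [-8.36, 192.46].
200.0: M = 3.76 → outlier.

200.0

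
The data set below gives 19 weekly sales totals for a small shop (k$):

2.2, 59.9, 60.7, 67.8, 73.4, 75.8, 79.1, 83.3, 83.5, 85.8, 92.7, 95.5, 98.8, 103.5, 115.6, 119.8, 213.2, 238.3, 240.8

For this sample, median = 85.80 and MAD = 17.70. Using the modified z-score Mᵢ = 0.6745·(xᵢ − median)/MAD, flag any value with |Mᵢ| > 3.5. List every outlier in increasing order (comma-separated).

|Mᵢ| > 3.5 ⇔ |xᵢ − 85.80| > 3.5·17.70/0.6745 = 91.85.
So outliers lie outside [-6.05, 177.65].
213.2: M = 4.85 → outlier.
238.3: M = 5.81 → outlier.
240.8: M = 5.91 → outlier.

213.2, 238.3, 240.8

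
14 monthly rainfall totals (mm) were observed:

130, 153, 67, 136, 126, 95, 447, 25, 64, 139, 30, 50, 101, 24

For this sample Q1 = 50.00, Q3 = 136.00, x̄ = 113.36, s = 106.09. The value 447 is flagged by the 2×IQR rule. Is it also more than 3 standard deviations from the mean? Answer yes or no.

z = (447 − 113.36) / 106.09 = 3.14.
|z| = 3.14 > 3.

yes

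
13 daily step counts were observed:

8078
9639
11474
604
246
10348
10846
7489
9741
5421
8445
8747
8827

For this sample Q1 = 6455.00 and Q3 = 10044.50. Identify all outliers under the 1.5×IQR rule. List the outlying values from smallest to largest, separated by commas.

246, 604

IQR = Q3 − Q1 = 10044.50 − 6455.00 = 3589.50.
Lower fence = Q1 − 1.5·IQR = 6455.00 − 5384.25 = 1070.75.
Upper fence = Q3 + 1.5·IQR = 10044.50 + 5384.25 = 15428.75.
246 < 1070.75 → outlier.
604 < 1070.75 → outlier.
All remaining values lie within [1070.75, 15428.75].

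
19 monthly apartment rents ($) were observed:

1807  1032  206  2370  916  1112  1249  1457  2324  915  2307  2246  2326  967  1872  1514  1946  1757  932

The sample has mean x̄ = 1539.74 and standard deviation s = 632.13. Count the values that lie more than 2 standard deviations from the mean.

1

Cutoffs: x̄ ± 2s = [275.48, 2804.00].
Outside the cutoffs: 206.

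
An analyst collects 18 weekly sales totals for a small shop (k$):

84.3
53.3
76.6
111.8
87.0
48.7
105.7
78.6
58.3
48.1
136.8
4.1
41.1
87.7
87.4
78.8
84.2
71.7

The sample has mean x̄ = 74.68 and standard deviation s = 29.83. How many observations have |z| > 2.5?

0

Cutoffs: x̄ ± 2.5s = [0.105, 149.255].
Every value lies within the cutoffs.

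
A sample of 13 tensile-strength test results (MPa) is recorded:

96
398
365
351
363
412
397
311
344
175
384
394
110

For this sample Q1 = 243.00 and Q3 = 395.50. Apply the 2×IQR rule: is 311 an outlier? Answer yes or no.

no

IQR = Q3 − Q1 = 395.50 − 243.00 = 152.50.
Lower fence = Q1 − 2·IQR = 243.00 − 305.00 = -62.00.
Upper fence = Q3 + 2·IQR = 395.50 + 305.00 = 700.50.
311 lies within [-62.00, 700.50].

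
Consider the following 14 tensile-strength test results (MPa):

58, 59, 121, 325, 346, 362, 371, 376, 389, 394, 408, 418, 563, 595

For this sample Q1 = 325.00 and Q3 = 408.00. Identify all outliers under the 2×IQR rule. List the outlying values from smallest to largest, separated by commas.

IQR = Q3 − Q1 = 408.00 − 325.00 = 83.00.
Lower fence = Q1 − 2·IQR = 325.00 − 166.00 = 159.00.
Upper fence = Q3 + 2·IQR = 408.00 + 166.00 = 574.00.
58 < 159.00 → outlier.
59 < 159.00 → outlier.
121 < 159.00 → outlier.
595 > 574.00 → outlier.
All remaining values lie within [159.00, 574.00].

58, 59, 121, 595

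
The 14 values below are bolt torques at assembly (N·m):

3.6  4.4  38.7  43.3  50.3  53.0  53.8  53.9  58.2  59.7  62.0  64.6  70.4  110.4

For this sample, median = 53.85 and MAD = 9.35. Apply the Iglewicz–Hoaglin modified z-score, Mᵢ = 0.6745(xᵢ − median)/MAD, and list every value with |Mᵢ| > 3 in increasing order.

|Mᵢ| > 3 ⇔ |xᵢ − 53.85| > 3·9.35/0.6745 = 41.59.
So outliers lie outside [12.26, 95.44].
3.6: M = -3.62 → outlier.
4.4: M = -3.57 → outlier.
110.4: M = 4.08 → outlier.

3.6, 4.4, 110.4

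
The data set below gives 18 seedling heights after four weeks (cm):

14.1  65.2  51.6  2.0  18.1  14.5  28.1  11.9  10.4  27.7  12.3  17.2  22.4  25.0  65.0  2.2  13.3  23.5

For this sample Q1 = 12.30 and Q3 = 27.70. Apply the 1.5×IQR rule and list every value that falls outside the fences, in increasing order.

IQR = Q3 − Q1 = 27.70 − 12.30 = 15.40.
Lower fence = Q1 − 1.5·IQR = 12.30 − 23.10 = -10.80.
Upper fence = Q3 + 1.5·IQR = 27.70 + 23.10 = 50.80.
51.6 > 50.80 → outlier.
65.0 > 50.80 → outlier.
65.2 > 50.80 → outlier.
All remaining values lie within [-10.80, 50.80].

51.6, 65.0, 65.2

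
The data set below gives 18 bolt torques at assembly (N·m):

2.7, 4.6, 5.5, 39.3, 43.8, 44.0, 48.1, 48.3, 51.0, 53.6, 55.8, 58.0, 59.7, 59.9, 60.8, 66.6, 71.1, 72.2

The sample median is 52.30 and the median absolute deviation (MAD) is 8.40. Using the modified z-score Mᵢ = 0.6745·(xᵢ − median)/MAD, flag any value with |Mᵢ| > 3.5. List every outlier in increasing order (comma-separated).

|Mᵢ| > 3.5 ⇔ |xᵢ − 52.30| > 3.5·8.40/0.6745 = 43.59.
So outliers lie outside [8.71, 95.89].
2.7: M = -3.98 → outlier.
4.6: M = -3.83 → outlier.
5.5: M = -3.76 → outlier.

2.7, 4.6, 5.5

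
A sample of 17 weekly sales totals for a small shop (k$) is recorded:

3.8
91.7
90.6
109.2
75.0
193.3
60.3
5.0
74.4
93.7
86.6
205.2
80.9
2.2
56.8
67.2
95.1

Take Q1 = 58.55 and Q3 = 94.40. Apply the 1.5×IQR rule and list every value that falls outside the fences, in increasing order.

IQR = Q3 − Q1 = 94.40 − 58.55 = 35.85.
Lower fence = Q1 − 1.5·IQR = 58.55 − 53.775 = 4.775.
Upper fence = Q3 + 1.5·IQR = 94.40 + 53.775 = 148.175.
2.2 < 4.775 → outlier.
3.8 < 4.775 → outlier.
193.3 > 148.175 → outlier.
205.2 > 148.175 → outlier.
All remaining values lie within [4.775, 148.175].

2.2, 3.8, 193.3, 205.2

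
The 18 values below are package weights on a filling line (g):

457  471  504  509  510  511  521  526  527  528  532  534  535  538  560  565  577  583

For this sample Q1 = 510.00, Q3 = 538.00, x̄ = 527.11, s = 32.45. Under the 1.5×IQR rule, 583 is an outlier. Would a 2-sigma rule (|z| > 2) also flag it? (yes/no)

z = (583 − 527.11) / 32.45 = 1.72.
|z| = 1.72 ≤ 2.

no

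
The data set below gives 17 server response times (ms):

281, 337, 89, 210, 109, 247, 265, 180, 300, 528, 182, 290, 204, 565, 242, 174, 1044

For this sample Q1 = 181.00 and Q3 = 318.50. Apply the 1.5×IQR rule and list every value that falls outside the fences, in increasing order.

528, 565, 1044

IQR = Q3 − Q1 = 318.50 − 181.00 = 137.50.
Lower fence = Q1 − 1.5·IQR = 181.00 − 206.25 = -25.25.
Upper fence = Q3 + 1.5·IQR = 318.50 + 206.25 = 524.75.
528 > 524.75 → outlier.
565 > 524.75 → outlier.
1044 > 524.75 → outlier.
All remaining values lie within [-25.25, 524.75].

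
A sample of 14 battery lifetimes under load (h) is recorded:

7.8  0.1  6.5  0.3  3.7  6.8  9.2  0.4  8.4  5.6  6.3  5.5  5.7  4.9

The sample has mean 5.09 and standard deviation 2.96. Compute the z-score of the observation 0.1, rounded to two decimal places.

-1.69

z = (0.1 − 5.09) / 2.96 = -1.69.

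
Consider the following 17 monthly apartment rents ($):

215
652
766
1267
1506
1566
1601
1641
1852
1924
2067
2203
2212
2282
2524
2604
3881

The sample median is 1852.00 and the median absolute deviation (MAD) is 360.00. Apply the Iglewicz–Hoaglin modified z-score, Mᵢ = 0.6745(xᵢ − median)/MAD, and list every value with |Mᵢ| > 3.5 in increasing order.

3881

|Mᵢ| > 3.5 ⇔ |xᵢ − 1852.00| > 3.5·360.00/0.6745 = 1868.05.
So outliers lie outside [-16.05, 3720.05].
3881: M = 3.80 → outlier.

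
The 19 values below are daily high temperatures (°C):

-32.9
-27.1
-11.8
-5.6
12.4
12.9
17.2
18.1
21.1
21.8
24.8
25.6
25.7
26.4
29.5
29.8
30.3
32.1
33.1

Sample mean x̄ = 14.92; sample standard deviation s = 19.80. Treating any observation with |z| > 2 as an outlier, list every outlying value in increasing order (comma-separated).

Cutoffs at x̄ ± 2s: 14.92 ± 2·19.80 = [-24.68, 54.52].
-32.9: z = -2.42, |z| > 2 → outlier.
-27.1: z = -2.12, |z| > 2 → outlier.
Every other value lies within [-24.68, 54.52].

-32.9, -27.1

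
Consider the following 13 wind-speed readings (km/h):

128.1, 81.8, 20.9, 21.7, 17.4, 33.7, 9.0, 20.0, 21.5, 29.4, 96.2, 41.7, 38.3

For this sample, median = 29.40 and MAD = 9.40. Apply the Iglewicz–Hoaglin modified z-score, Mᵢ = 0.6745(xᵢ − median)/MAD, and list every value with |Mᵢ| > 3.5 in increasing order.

81.8, 96.2, 128.1

|Mᵢ| > 3.5 ⇔ |xᵢ − 29.40| > 3.5·9.40/0.6745 = 48.78.
So outliers lie outside [-19.38, 78.18].
81.8: M = 3.76 → outlier.
96.2: M = 4.79 → outlier.
128.1: M = 7.08 → outlier.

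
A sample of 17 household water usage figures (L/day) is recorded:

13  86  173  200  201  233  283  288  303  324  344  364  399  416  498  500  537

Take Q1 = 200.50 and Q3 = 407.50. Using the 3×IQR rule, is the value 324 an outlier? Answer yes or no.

no

IQR = Q3 − Q1 = 407.50 − 200.50 = 207.00.
Lower fence = Q1 − 3·IQR = 200.50 − 621.00 = -420.50.
Upper fence = Q3 + 3·IQR = 407.50 + 621.00 = 1028.50.
324 lies within [-420.50, 1028.50].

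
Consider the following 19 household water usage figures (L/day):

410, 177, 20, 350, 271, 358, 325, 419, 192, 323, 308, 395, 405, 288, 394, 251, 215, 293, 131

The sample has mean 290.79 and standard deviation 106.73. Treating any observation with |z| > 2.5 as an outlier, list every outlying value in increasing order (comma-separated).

20

Cutoffs at x̄ ± 2.5s: 290.79 ± 2.5·106.73 = [23.965, 557.615].
20: z = -2.54, |z| > 2.5 → outlier.
Every other value lies within [23.965, 557.615].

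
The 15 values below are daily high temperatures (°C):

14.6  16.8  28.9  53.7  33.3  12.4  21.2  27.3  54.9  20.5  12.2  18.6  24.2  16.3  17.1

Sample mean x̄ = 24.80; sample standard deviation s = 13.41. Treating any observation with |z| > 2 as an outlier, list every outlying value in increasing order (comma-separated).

Cutoffs at x̄ ± 2s: 24.80 ± 2·13.41 = [-2.02, 51.62].
53.7: z = 2.16, |z| > 2 → outlier.
54.9: z = 2.24, |z| > 2 → outlier.
Every other value lies within [-2.02, 51.62].

53.7, 54.9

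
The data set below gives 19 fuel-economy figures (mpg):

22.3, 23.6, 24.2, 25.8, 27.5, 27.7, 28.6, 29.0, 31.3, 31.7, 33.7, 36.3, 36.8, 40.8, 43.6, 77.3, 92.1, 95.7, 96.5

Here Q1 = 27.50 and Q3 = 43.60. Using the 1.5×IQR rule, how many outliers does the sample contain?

4

IQR = 16.10; fences at 27.50 − 24.15 = 3.35 and 43.60 + 24.15 = 67.75.
Outside the cutoffs: 77.3, 92.1, 95.7, 96.5.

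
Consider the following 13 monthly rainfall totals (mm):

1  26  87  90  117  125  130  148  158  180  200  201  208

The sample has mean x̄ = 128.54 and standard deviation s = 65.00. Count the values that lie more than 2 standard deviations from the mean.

0

Cutoffs: x̄ ± 2s = [-1.46, 258.54].
Every value lies within the cutoffs.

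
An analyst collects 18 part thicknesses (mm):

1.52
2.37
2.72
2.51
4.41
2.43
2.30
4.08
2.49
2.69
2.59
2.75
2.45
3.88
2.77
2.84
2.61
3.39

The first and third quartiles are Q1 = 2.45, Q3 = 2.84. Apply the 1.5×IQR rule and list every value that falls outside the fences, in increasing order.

1.52, 3.88, 4.08, 4.41

IQR = Q3 − Q1 = 2.84 − 2.45 = 0.39.
Lower fence = Q1 − 1.5·IQR = 2.45 − 0.585 = 1.865.
Upper fence = Q3 + 1.5·IQR = 2.84 + 0.585 = 3.425.
1.52 < 1.865 → outlier.
3.88 > 3.425 → outlier.
4.08 > 3.425 → outlier.
4.41 > 3.425 → outlier.
All remaining values lie within [1.865, 3.425].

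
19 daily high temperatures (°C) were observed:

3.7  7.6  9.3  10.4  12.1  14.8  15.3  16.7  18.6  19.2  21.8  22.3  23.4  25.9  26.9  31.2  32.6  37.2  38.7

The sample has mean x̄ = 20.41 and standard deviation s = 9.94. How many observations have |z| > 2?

Cutoffs: x̄ ± 2s = [0.53, 40.29].
Every value lies within the cutoffs.

0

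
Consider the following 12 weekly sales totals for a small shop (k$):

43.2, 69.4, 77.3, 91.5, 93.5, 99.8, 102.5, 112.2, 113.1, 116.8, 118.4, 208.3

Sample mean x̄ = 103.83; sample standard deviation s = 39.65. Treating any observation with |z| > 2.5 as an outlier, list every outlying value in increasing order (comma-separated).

Cutoffs at x̄ ± 2.5s: 103.83 ± 2.5·39.65 = [4.705, 202.955].
208.3: z = 2.63, |z| > 2.5 → outlier.
Every other value lies within [4.705, 202.955].

208.3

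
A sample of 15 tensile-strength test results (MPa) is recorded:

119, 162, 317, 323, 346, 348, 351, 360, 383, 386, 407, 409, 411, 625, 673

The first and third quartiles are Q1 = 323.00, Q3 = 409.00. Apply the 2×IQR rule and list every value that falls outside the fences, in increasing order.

IQR = Q3 − Q1 = 409.00 − 323.00 = 86.00.
Lower fence = Q1 − 2·IQR = 323.00 − 172.00 = 151.00.
Upper fence = Q3 + 2·IQR = 409.00 + 172.00 = 581.00.
119 < 151.00 → outlier.
625 > 581.00 → outlier.
673 > 581.00 → outlier.
All remaining values lie within [151.00, 581.00].

119, 625, 673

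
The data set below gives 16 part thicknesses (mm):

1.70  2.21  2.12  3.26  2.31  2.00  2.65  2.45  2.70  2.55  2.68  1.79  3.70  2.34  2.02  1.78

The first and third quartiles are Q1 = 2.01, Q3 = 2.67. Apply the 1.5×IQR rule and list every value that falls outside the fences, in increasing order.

IQR = Q3 − Q1 = 2.67 − 2.01 = 0.66.
Lower fence = Q1 − 1.5·IQR = 2.01 − 0.99 = 1.02.
Upper fence = Q3 + 1.5·IQR = 2.67 + 0.99 = 3.66.
3.70 > 3.66 → outlier.
All remaining values lie within [1.02, 3.66].

3.70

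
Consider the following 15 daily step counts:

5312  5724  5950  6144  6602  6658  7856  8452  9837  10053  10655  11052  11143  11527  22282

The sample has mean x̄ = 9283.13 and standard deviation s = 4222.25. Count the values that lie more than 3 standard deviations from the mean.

Cutoffs: x̄ ± 3s = [-3383.62, 21949.88].
Outside the cutoffs: 22282.

1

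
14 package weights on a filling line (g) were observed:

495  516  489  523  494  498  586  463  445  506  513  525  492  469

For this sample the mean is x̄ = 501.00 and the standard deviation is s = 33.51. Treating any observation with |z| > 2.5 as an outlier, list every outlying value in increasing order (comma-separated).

586

Cutoffs at x̄ ± 2.5s: 501.00 ± 2.5·33.51 = [417.225, 584.775].
586: z = 2.54, |z| > 2.5 → outlier.
Every other value lies within [417.225, 584.775].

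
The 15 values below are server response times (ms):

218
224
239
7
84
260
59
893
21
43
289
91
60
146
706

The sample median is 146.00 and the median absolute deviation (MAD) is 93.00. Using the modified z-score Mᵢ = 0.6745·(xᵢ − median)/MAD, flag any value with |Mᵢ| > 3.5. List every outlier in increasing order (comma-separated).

|Mᵢ| > 3.5 ⇔ |xᵢ − 146.00| > 3.5·93.00/0.6745 = 482.58.
So outliers lie outside [-336.58, 628.58].
706: M = 4.06 → outlier.
893: M = 5.42 → outlier.

706, 893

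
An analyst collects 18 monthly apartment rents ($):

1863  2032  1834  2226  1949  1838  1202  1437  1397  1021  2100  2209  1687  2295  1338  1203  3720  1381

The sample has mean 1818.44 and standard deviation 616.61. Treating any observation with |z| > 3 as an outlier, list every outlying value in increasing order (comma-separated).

Cutoffs at x̄ ± 3s: 1818.44 ± 3·616.61 = [-31.39, 3668.27].
3720: z = 3.08, |z| > 3 → outlier.
Every other value lies within [-31.39, 3668.27].

3720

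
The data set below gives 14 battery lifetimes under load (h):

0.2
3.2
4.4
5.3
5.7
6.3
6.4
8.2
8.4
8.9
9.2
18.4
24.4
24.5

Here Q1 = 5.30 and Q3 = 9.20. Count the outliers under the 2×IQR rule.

3

IQR = 3.90; fences at 5.30 − 7.80 = -2.50 and 9.20 + 7.80 = 17.00.
Outside the cutoffs: 18.4, 24.4, 24.5.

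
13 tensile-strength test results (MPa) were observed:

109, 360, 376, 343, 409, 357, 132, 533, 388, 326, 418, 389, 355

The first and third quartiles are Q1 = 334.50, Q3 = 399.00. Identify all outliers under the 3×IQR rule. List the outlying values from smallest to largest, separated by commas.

109, 132

IQR = Q3 − Q1 = 399.00 − 334.50 = 64.50.
Lower fence = Q1 − 3·IQR = 334.50 − 193.50 = 141.00.
Upper fence = Q3 + 3·IQR = 399.00 + 193.50 = 592.50.
109 < 141.00 → outlier.
132 < 141.00 → outlier.
All remaining values lie within [141.00, 592.50].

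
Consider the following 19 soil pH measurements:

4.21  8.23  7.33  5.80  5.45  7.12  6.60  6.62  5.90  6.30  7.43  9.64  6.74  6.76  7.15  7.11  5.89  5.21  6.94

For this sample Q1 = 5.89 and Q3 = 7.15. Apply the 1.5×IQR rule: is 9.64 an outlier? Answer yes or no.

yes

IQR = Q3 − Q1 = 7.15 − 5.89 = 1.26.
Lower fence = Q1 − 1.5·IQR = 5.89 − 1.89 = 4.00.
Upper fence = Q3 + 1.5·IQR = 7.15 + 1.89 = 9.04.
9.64 lies above the upper fence.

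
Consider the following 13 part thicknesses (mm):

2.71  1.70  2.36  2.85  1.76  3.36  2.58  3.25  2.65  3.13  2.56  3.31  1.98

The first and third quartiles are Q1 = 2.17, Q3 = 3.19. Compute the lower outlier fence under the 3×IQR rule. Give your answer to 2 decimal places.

IQR = Q3 − Q1 = 3.19 − 2.17 = 1.02.
Lower fence = Q1 − 3·IQR = 2.17 − 3.06 = -0.89.
Upper fence = Q3 + 3·IQR = 3.19 + 3.06 = 6.25.

-0.89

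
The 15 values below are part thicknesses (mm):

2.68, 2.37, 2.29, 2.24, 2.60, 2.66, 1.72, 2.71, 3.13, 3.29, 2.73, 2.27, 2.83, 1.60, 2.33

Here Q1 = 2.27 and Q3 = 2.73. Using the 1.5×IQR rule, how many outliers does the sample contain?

0

IQR = 0.46; fences at 2.27 − 0.69 = 1.58 and 2.73 + 0.69 = 3.42.
Every value lies within the cutoffs.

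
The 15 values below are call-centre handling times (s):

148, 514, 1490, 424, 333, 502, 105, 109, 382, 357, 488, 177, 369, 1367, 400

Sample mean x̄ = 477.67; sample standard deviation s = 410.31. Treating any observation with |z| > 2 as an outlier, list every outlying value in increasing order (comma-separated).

Cutoffs at x̄ ± 2s: 477.67 ± 2·410.31 = [-342.95, 1298.29].
1367: z = 2.17, |z| > 2 → outlier.
1490: z = 2.47, |z| > 2 → outlier.
Every other value lies within [-342.95, 1298.29].

1367, 1490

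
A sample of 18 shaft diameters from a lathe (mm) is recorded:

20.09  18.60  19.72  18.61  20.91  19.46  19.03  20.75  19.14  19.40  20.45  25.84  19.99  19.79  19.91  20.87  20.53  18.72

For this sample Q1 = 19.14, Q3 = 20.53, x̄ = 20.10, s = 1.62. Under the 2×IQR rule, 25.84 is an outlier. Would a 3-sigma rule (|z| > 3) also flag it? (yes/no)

yes

z = (25.84 − 20.10) / 1.62 = 3.54.
|z| = 3.54 > 3.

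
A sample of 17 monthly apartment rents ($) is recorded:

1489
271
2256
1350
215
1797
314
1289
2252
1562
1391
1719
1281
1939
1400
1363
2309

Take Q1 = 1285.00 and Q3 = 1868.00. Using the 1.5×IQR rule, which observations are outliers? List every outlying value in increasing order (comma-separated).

IQR = Q3 − Q1 = 1868.00 − 1285.00 = 583.00.
Lower fence = Q1 − 1.5·IQR = 1285.00 − 874.50 = 410.50.
Upper fence = Q3 + 1.5·IQR = 1868.00 + 874.50 = 2742.50.
215 < 410.50 → outlier.
271 < 410.50 → outlier.
314 < 410.50 → outlier.
All remaining values lie within [410.50, 2742.50].

215, 271, 314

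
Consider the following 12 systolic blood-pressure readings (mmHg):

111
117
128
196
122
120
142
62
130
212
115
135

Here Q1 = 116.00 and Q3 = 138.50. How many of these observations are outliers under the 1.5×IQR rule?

3

IQR = 22.50; fences at 116.00 − 33.75 = 82.25 and 138.50 + 33.75 = 172.25.
Outside the cutoffs: 62, 196, 212.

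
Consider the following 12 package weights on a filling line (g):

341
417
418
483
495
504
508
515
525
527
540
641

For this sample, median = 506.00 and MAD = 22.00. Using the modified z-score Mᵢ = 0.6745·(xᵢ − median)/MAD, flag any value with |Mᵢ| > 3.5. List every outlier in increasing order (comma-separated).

|Mᵢ| > 3.5 ⇔ |xᵢ − 506.00| > 3.5·22.00/0.6745 = 114.16.
So outliers lie outside [391.84, 620.16].
341: M = -5.06 → outlier.
641: M = 4.14 → outlier.

341, 641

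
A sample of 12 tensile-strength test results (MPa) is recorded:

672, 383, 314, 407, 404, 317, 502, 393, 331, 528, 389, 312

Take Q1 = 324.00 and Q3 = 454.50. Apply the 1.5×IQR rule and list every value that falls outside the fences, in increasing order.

672

IQR = Q3 − Q1 = 454.50 − 324.00 = 130.50.
Lower fence = Q1 − 1.5·IQR = 324.00 − 195.75 = 128.25.
Upper fence = Q3 + 1.5·IQR = 454.50 + 195.75 = 650.25.
672 > 650.25 → outlier.
All remaining values lie within [128.25, 650.25].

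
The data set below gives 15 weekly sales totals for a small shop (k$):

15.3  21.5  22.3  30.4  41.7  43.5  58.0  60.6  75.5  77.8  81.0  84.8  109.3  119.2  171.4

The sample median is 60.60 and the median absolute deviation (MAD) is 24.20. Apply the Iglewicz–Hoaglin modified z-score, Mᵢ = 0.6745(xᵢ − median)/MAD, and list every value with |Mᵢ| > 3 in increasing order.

171.4

|Mᵢ| > 3 ⇔ |xᵢ − 60.60| > 3·24.20/0.6745 = 107.64.
So outliers lie outside [-47.04, 168.24].
171.4: M = 3.09 → outlier.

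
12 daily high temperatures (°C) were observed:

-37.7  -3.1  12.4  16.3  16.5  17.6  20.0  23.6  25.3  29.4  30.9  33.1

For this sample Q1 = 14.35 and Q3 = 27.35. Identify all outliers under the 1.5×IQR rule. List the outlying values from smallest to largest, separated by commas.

IQR = Q3 − Q1 = 27.35 − 14.35 = 13.00.
Lower fence = Q1 − 1.5·IQR = 14.35 − 19.50 = -5.15.
Upper fence = Q3 + 1.5·IQR = 27.35 + 19.50 = 46.85.
-37.7 < -5.15 → outlier.
All remaining values lie within [-5.15, 46.85].

-37.7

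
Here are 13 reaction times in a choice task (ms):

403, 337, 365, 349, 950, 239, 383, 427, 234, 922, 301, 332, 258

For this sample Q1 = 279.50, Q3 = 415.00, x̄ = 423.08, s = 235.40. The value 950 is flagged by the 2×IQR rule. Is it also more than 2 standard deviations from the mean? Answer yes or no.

z = (950 − 423.08) / 235.40 = 2.24.
|z| = 2.24 > 2.

yes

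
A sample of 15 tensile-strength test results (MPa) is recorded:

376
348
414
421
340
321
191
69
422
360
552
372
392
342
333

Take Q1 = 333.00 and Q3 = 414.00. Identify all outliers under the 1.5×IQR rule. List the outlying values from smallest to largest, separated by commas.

IQR = Q3 − Q1 = 414.00 − 333.00 = 81.00.
Lower fence = Q1 − 1.5·IQR = 333.00 − 121.50 = 211.50.
Upper fence = Q3 + 1.5·IQR = 414.00 + 121.50 = 535.50.
69 < 211.50 → outlier.
191 < 211.50 → outlier.
552 > 535.50 → outlier.
All remaining values lie within [211.50, 535.50].

69, 191, 552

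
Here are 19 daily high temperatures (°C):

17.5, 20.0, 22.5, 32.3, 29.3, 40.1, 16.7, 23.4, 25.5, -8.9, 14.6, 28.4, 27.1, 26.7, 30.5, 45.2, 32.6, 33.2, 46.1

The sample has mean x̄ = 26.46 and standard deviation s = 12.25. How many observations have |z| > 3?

Cutoffs: x̄ ± 3s = [-10.29, 63.21].
Every value lies within the cutoffs.

0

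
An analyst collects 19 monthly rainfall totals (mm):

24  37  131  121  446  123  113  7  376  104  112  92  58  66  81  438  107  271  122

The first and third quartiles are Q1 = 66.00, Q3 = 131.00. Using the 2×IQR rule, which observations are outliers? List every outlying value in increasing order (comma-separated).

271, 376, 438, 446

IQR = Q3 − Q1 = 131.00 − 66.00 = 65.00.
Lower fence = Q1 − 2·IQR = 66.00 − 130.00 = -64.00.
Upper fence = Q3 + 2·IQR = 131.00 + 130.00 = 261.00.
271 > 261.00 → outlier.
376 > 261.00 → outlier.
438 > 261.00 → outlier.
446 > 261.00 → outlier.
All remaining values lie within [-64.00, 261.00].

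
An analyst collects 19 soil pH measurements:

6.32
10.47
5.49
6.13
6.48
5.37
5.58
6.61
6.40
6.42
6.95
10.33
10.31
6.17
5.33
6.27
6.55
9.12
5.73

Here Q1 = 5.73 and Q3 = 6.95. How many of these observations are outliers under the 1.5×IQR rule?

4

IQR = 1.22; fences at 5.73 − 1.83 = 3.90 and 6.95 + 1.83 = 8.78.
Outside the cutoffs: 9.12, 10.31, 10.33, 10.47.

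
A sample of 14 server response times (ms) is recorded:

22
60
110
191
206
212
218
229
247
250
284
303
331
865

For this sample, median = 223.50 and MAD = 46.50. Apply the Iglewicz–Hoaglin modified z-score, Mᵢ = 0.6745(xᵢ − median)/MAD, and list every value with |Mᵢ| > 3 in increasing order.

|Mᵢ| > 3 ⇔ |xᵢ − 223.50| > 3·46.50/0.6745 = 206.82.
So outliers lie outside [16.68, 430.32].
865: M = 9.31 → outlier.

865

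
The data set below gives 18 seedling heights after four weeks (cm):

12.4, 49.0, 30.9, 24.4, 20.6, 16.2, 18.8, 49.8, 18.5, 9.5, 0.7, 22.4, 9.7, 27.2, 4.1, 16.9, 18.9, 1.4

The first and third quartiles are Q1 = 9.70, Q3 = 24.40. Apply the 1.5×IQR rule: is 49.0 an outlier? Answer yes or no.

yes

IQR = Q3 − Q1 = 24.40 − 9.70 = 14.70.
Lower fence = Q1 − 1.5·IQR = 9.70 − 22.05 = -12.35.
Upper fence = Q3 + 1.5·IQR = 24.40 + 22.05 = 46.45.
49.0 lies above the upper fence.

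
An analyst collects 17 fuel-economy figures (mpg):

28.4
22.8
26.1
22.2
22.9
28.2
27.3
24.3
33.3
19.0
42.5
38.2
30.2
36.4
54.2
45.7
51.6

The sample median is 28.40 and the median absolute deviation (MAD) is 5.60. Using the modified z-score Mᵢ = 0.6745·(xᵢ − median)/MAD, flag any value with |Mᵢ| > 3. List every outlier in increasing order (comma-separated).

54.2

|Mᵢ| > 3 ⇔ |xᵢ − 28.40| > 3·5.60/0.6745 = 24.91.
So outliers lie outside [3.49, 53.31].
54.2: M = 3.11 → outlier.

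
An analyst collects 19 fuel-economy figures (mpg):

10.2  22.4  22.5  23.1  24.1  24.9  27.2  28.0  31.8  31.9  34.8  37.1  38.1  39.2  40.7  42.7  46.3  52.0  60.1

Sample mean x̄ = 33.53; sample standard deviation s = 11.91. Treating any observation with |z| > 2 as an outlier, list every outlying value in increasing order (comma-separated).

Cutoffs at x̄ ± 2s: 33.53 ± 2·11.91 = [9.71, 57.35].
60.1: z = 2.23, |z| > 2 → outlier.
Every other value lies within [9.71, 57.35].

60.1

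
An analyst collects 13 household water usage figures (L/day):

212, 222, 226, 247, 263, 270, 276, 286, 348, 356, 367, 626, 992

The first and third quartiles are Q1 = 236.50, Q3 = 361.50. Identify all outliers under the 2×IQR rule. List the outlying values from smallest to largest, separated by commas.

626, 992

IQR = Q3 − Q1 = 361.50 − 236.50 = 125.00.
Lower fence = Q1 − 2·IQR = 236.50 − 250.00 = -13.50.
Upper fence = Q3 + 2·IQR = 361.50 + 250.00 = 611.50.
626 > 611.50 → outlier.
992 > 611.50 → outlier.
All remaining values lie within [-13.50, 611.50].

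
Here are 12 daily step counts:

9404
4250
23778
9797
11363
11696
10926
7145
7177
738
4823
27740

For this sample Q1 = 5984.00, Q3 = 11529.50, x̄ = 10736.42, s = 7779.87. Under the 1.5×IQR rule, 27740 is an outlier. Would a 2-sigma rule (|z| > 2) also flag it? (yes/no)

yes

z = (27740 − 10736.42) / 7779.87 = 2.19.
|z| = 2.19 > 2.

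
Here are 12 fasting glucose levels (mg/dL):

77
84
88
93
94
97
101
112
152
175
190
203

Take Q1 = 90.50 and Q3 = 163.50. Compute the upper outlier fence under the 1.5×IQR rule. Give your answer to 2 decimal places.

273.00

IQR = Q3 − Q1 = 163.50 − 90.50 = 73.00.
Lower fence = Q1 − 1.5·IQR = 90.50 − 109.50 = -19.00.
Upper fence = Q3 + 1.5·IQR = 163.50 + 109.50 = 273.00.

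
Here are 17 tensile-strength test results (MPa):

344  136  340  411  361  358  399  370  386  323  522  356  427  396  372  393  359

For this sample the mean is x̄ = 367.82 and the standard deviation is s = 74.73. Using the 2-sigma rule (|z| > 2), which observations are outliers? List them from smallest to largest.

Cutoffs at x̄ ± 2s: 367.82 ± 2·74.73 = [218.36, 517.28].
136: z = -3.10, |z| > 2 → outlier.
522: z = 2.06, |z| > 2 → outlier.
Every other value lies within [218.36, 517.28].

136, 522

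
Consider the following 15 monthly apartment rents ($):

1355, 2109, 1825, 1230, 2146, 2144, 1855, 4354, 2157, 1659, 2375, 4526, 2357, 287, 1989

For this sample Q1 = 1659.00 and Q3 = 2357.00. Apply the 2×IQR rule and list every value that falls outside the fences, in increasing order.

IQR = Q3 − Q1 = 2357.00 − 1659.00 = 698.00.
Lower fence = Q1 − 2·IQR = 1659.00 − 1396.00 = 263.00.
Upper fence = Q3 + 2·IQR = 2357.00 + 1396.00 = 3753.00.
4354 > 3753.00 → outlier.
4526 > 3753.00 → outlier.
All remaining values lie within [263.00, 3753.00].

4354, 4526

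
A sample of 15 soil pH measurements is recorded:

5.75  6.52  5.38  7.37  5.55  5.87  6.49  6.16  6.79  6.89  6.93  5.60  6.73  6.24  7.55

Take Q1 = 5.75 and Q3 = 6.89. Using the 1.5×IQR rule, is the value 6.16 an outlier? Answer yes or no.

IQR = Q3 − Q1 = 6.89 − 5.75 = 1.14.
Lower fence = Q1 − 1.5·IQR = 5.75 − 1.71 = 4.04.
Upper fence = Q3 + 1.5·IQR = 6.89 + 1.71 = 8.60.
6.16 lies within [4.04, 8.60].

no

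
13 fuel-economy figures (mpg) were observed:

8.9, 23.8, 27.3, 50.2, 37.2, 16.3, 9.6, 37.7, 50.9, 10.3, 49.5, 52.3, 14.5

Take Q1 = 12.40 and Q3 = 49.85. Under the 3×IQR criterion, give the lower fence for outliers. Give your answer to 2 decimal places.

IQR = Q3 − Q1 = 49.85 − 12.40 = 37.45.
Lower fence = Q1 − 3·IQR = 12.40 − 112.35 = -99.95.
Upper fence = Q3 + 3·IQR = 49.85 + 112.35 = 162.20.

-99.95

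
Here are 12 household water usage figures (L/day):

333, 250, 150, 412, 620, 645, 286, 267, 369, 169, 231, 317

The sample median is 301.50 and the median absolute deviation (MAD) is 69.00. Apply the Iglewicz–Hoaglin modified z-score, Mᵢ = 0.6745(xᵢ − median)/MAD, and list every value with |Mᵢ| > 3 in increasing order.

620, 645

|Mᵢ| > 3 ⇔ |xᵢ − 301.50| > 3·69.00/0.6745 = 306.89.
So outliers lie outside [-5.39, 608.39].
620: M = 3.11 → outlier.
645: M = 3.36 → outlier.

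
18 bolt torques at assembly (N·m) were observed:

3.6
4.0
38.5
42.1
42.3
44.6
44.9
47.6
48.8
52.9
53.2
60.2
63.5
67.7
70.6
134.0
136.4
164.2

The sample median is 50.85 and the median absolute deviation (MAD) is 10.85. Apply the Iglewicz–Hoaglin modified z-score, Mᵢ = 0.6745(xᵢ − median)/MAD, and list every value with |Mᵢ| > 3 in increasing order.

|Mᵢ| > 3 ⇔ |xᵢ − 50.85| > 3·10.85/0.6745 = 48.26.
So outliers lie outside [2.59, 99.11].
134.0: M = 5.17 → outlier.
136.4: M = 5.32 → outlier.
164.2: M = 7.05 → outlier.

134.0, 136.4, 164.2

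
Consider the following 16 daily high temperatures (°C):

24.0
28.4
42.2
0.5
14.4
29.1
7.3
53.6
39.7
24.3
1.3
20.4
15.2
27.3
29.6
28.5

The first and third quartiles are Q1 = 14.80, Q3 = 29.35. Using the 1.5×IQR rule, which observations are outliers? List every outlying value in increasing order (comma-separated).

IQR = Q3 − Q1 = 29.35 − 14.80 = 14.55.
Lower fence = Q1 − 1.5·IQR = 14.80 − 21.825 = -7.025.
Upper fence = Q3 + 1.5·IQR = 29.35 + 21.825 = 51.175.
53.6 > 51.175 → outlier.
All remaining values lie within [-7.025, 51.175].

53.6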